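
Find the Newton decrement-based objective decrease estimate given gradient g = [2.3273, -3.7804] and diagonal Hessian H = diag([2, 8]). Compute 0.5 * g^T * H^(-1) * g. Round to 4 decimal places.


Step 1: H is diagonal, so H^(-1) * g = [1.1637, -0.4726].
Step 2: g^T H^(-1) g = sum_i g_i^2 / H_ii
  = (2.3273)^2/2 + (-3.7804)^2/8
  = 2.7082 + 1.7864 = 4.4946
Step 3: Objective decrease = 0.5 * g^T H^(-1) g = 2.2473


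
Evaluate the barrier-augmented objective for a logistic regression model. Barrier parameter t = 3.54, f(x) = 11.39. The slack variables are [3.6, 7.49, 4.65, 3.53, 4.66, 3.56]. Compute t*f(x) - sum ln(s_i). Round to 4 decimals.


Step 1: Compute log-barrier.
ln values: [1.2809, 2.0136, 1.5369, 1.2613, 1.539, 1.2698]
phi = -(1.2809 + 2.0136 + 1.5369 + 1.2613 + 1.539 + 1.2698) = -8.9014
Step 2: Compute augmented objective.
t*f(x) = 3.54*11.39 = 40.3206
Total = 40.3206 - 8.9014 = 31.4192


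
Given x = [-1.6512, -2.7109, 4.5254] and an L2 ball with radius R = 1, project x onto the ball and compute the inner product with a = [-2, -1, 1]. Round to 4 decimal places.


Step 1: Compute ||x|| (intermediates to 6 decimals).
||x|| = sqrt((-1.6512)^2 + (-2.7109)^2 + 4.5254^2) = 5.527629
Step 2: Project.
Since ||x|| > R, scale = R/||x|| = 1/5.527629 = 0.180909, proj(x) = scale * x
proj(x) = [-0.298717, -0.490426, 0.818686]
Step 3: Dot product.
a^T * proj(x) = -2*(-0.298717) - 1*(-0.490426) + 1*0.818686 = 1.9065


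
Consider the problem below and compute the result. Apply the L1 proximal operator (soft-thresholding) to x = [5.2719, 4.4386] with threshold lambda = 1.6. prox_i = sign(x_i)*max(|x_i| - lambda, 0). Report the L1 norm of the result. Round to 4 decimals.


Soft-thresholding with lambda = 1.6:
prox(5.2719) = sign(5.2719)*max(|5.2719| - 1.6, 0) = 3.6719
prox(4.4386) = sign(4.4386)*max(|4.4386| - 1.6, 0) = 2.8386
prox(x) = [3.6719, 2.8386]
||prox(x)||_1 = 3.6719 + 2.8386 = 6.5105


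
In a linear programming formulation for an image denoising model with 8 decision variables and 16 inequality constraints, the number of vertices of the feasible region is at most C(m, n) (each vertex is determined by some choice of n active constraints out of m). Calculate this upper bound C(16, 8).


Each vertex corresponds to some choice of n active constraints out of m, so the number of vertices is at most C(m, n) = m! / (n!(m-n)!).
m = 16, n = 8
Numerator: 16 * 15 * 14 * 13 * 12 * 11 * 10 * 9
Denominator: 8! = 40320
C(16, 8) = 12870


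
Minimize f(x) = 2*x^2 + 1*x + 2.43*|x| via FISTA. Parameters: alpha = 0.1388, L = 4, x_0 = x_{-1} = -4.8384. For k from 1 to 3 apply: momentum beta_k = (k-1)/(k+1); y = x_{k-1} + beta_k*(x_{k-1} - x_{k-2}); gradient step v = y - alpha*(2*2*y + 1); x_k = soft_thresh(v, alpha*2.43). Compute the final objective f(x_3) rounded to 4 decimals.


FISTA on f(x) = 2*x^2 + 1*x + 2.43*|x|
L = 4, alpha = 0.1388
Iteration 1: beta = 0.0, y = -4.8384 + 0.0*(-4.8384 + 4.8384) = -4.8384
  grad(y) = -18.3536, v = y - alpha*grad = -2.2909
  prox(v) = soft_thresh(-2.2909, 0.3373) = -1.9536
Iteration 2: beta = 0.3333, y = -1.9536 + 0.3333*(-1.9536 + 4.8384) = -0.992
  grad(y) = -2.9682, v = y - alpha*grad = -0.5801
  prox(v) = soft_thresh(-0.5801, 0.3373) = -0.2428
Iteration 3: beta = 0.5, y = -0.2428 + 0.5*(-0.2428 + 1.9536) = 0.6126
  grad(y) = 3.4506, v = y - alpha*grad = 0.1337
  prox(v) = soft_thresh(0.1337, 0.3373) = 0.0
f(x_3) = 2*0.0^2 + 1*0.0 + 2.43*|0.0| = 0.0


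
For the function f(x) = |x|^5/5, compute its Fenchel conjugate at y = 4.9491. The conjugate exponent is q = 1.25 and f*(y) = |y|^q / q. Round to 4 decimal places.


The conjugate exponent q satisfies 1/p + 1/q = 1.
p = 5, so q = 5/(5 - 1) = 1.25
|y|^q = 4.9491^1.25 = 7.3817
f*(4.9491) = 7.3817 / 1.25 = 5.9054


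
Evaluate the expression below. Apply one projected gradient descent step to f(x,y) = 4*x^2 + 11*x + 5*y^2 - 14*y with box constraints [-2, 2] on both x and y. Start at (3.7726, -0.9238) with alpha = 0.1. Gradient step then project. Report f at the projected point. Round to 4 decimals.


Step 1: Compute gradient at (3.7726, -0.9238).
grad_x = 2*4*3.7726 + 11 = 41.1808
grad_y = 2*5*-0.9238 - 14 = -23.238
Step 2: Gradient step.
x_raw = 3.7726 - 0.1*41.1808 = -0.3455
y_raw = -0.9238 - 0.1*-23.238 = 1.4
Step 3: Project onto [-2, 2].
x_proj = clip(-0.3455) = -0.3455
y_proj = clip(1.4) = 1.4
Step 4: Evaluate f.
f(-0.3455, 1.4) = -13.1229


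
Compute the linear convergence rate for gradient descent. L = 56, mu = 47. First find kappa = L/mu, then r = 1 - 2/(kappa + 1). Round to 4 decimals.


Step 1: Compute the condition number.
kappa = L/mu = 56/47 = 1.1915
Step 2: Compute the convergence rate.
r = 1 - 2/(kappa + 1) = 1 - 2*mu/(L + mu) = (L - mu)/(L + mu) = 9/103 = 0.0874


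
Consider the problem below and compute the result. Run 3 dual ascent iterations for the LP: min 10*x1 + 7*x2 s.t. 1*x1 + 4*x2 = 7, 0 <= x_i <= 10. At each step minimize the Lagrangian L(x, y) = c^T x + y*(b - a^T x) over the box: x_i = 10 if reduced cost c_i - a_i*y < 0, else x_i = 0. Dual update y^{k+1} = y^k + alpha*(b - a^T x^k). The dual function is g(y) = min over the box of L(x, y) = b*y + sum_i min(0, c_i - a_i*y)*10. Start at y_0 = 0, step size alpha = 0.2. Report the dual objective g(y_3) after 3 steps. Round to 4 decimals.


Dual ascent for LP: min 10*x1 + 7*x2, 1*x1 + 4*x2 = 7, 0 <= x_i <= 10
Step 1: y^k = 0.0, reduced costs: (10.0, 7.0)
  x^k = (0.0, 0.0), subgradient = b - a^T x = 7.0
  y^{k+1} = 0.0 + 0.2*7.0 = 1.4
Step 2: y^k = 1.4, reduced costs: (8.6, 1.4)
  x^k = (0.0, 0.0), subgradient = b - a^T x = 7.0
  y^{k+1} = 1.4 + 0.2*7.0 = 2.8
Step 3: y^k = 2.8, reduced costs: (7.2, -4.2)
  x^k = (0.0, 10.0), subgradient = b - a^T x = -33.0
  y^{k+1} = 2.8 + 0.2*-33.0 = -3.8
Dual objective at y_3 = -3.8: reduced costs (13.8, 22.2), box minimizer x = (0.0, 0.0)
g(y_3) = b*y + (c1 - a1*y)*x1 + (c2 - a2*y)*x2 = 7*(-3.8) + 13.8*0.0 + 22.2*0.0 = -26.6 + 0.0 + 0.0 = -26.6


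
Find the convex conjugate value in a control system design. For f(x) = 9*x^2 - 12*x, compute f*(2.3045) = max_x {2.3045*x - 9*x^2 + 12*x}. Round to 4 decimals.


f*(y) = sup_x {y*x - a*x^2 - b*x} = sup_x {(y-b)*x - a*x^2}
FOC: (y - b) - 2a*x = 0 => x* = (y - b)/(2a)
x* = (2.3045 + 12)/(2*9) = 0.7947
f*(2.3045) = (y-b)^2/(4a) = (2.3045 + 12)^2/(4*9)
= 204.6187/36 = 5.6839


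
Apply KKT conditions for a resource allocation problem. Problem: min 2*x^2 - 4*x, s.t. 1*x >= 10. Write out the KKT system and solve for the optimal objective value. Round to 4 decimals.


Step 1: Try lambda = 0 (constraint inactive).
x_unc = 4/(2*2) = 1.0
Check: 1*1.0 = 1.0 < 10 -- violated!
Step 2: Constraint must be active: 1*x = 10
x* = 10/1 = 10.0
lambda = (2*2*10.0 - 4)/1 = 36.0
Step 3: Compute optimal value.
f(x*) = 2*10.0^2 - 4*10.0 = 160.0


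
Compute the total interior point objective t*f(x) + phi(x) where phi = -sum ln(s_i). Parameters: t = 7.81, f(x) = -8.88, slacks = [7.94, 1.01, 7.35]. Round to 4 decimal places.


Step 1: Compute log-barrier.
ln values: [2.0719, 0.01, 1.9947]
phi = -(2.0719 + 0.01 + 1.9947) = -4.0766
Step 2: Compute augmented objective.
t*f(x) = 7.81*-8.88 = -69.3528
Total = -69.3528 - 4.0766 = -73.4294


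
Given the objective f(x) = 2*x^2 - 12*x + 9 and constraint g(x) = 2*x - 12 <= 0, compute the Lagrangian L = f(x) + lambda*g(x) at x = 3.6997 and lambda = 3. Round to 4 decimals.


Step 1: Evaluate f(x).
f(3.6997) = 2*3.6997^2 - 12*3.6997 + 9 = -8.0208
Step 2: Evaluate g(x).
g(3.6997) = 2*3.6997 - 12 = -4.6006
Step 3: Compute Lagrangian.
L = -8.0208 + 3*-4.6006 = -21.8226


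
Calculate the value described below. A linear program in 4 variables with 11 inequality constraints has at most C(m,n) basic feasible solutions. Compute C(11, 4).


Each vertex corresponds to some choice of n active constraints out of m, so the number of vertices is at most C(m, n) = m! / (n!(m-n)!).
m = 11, n = 4
Numerator: 11 * 10 * 9 * 8
Denominator: 4! = 24
C(11, 4) = 330


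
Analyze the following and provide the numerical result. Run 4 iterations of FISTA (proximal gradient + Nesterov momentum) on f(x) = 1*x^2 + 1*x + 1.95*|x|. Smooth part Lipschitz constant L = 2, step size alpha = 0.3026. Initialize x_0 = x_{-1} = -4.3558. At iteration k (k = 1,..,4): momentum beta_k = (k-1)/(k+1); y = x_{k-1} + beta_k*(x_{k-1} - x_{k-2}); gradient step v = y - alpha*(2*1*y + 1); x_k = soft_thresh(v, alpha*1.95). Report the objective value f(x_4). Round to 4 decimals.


FISTA on f(x) = 1*x^2 + 1*x + 1.95*|x|
L = 2, alpha = 0.3026
Iteration 1: beta = 0.0, y = -4.3558 + 0.0*(-4.3558 + 4.3558) = -4.3558
  grad(y) = -7.7116, v = y - alpha*grad = -2.0223
  prox(v) = soft_thresh(-2.0223, 0.5901) = -1.4322
Iteration 2: beta = 0.3333, y = -1.4322 + 0.3333*(-1.4322 + 4.3558) = -0.4577
  grad(y) = 0.0847, v = y - alpha*grad = -0.4833
  prox(v) = soft_thresh(-0.4833, 0.5901) = 0.0
Iteration 3: beta = 0.5, y = 0.0 + 0.5*(0.0 + 1.4322) = 0.7161
  grad(y) = 2.4322, v = y - alpha*grad = -0.0199
  prox(v) = soft_thresh(-0.0199, 0.5901) = 0.0
Iteration 4: beta = 0.6, y = 0.0 + 0.6*(0.0 - 0.0) = 0.0
  grad(y) = 1.0, v = y - alpha*grad = -0.3026
  prox(v) = soft_thresh(-0.3026, 0.5901) = 0.0
f(x_4) = 1*0.0^2 + 1*0.0 + 1.95*|0.0| = 0.0


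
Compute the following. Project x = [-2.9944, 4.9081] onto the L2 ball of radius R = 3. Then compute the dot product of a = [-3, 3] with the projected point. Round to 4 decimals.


Step 1: Compute ||x|| (intermediates to 6 decimals).
||x|| = sqrt((-2.9944)^2 + 4.9081^2) = 5.749424
Step 2: Project.
Since ||x|| > R, scale = R/||x|| = 3/5.749424 = 0.521791, proj(x) = scale * x
proj(x) = [-1.562451, 2.561002]
Step 3: Dot product.
a^T * proj(x) = -3*(-1.562451) + 3*2.561002 = 12.3704


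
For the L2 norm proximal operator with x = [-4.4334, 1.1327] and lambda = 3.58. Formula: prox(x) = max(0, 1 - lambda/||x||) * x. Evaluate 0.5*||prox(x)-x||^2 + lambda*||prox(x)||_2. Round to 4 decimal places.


Step 1: Compute ||x||.
||x|| = 4.5758
Step 2: Compute scaling factor.
scale = max(0, 1 - 3.58/4.5758) = 0.2176
Step 3: prox(x) = [-0.9648, 0.2465]
||prox(x)|| = 0.9958
Step 4: Proximal objective.
0.5*||prox-x||^2 = 6.4082
lambda*||prox|| = 3.565
Total = 9.9732


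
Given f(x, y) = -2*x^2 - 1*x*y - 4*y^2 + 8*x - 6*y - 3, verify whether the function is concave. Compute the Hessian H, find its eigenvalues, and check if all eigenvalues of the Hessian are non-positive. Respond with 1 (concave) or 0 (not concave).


The Hessian of f(x,y) = -2*x^2 - 1*x*y - 4*y^2 + 8*x - 6*y - 3 is:
H = [[-4, -1], [-1, -8]]
Trace = -4 - 8 = -12
Determinant = -4*-8 - (-1)^2 = 31
Discriminant = (-12)^2 - 4*31 = 20.0
Eigenvalues: lambda_1 = -8.2361, lambda_2 = -3.7639
The function is concave.

1


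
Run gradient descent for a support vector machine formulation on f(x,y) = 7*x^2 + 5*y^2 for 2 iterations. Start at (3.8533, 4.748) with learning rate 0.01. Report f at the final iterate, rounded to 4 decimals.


Gradient descent on f(x,y) = 7*x^2 + 5*y^2.
Starting point: (3.8533, 4.748), alpha = 0.01
Step 1: grad_x = 2*7*3.8533 = 53.9462, grad_y = 2*5*4.748 = 47.48
  x_1 = 3.8533 - 0.01*53.9462 = 3.3138
  y_1 = 4.748 - 0.01*47.48 = 4.2732
Step 2: grad_x = 2*7*3.3138 = 46.3937, grad_y = 2*5*4.2732 = 42.732
  x_2 = 3.3138 - 0.01*46.3937 = 2.8499
  y_2 = 4.2732 - 0.01*42.732 = 3.8459
f(2.8499, 3.8459) = 7*2.8499^2 + 5*3.8459^2 = 130.8075


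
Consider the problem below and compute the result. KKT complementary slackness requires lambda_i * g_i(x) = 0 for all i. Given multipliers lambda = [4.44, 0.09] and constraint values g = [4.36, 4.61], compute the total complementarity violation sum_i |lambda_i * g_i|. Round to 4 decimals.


KKT complementary slackness check:
lambda_1 * g_1 = 4.44 * 4.36 = 19.3584
lambda_2 * g_2 = 0.09 * 4.61 = 0.4149
Total violation = 19.3584 + 0.4149 = 19.7733


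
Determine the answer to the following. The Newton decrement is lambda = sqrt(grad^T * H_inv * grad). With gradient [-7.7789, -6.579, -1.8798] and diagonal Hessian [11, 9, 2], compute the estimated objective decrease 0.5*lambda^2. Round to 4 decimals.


Step 1: H is diagonal, so H^(-1) * g = [-0.7072, -0.731, -0.9399].
Step 2: g^T H^(-1) g = sum_i g_i^2 / H_ii
  = (-7.7789)^2/11 + (-6.579)^2/9 + (-1.8798)^2/2
  = 5.501 + 4.8092 + 1.7668 = 12.0771
Step 3: Objective decrease = 0.5 * g^T H^(-1) g = 6.0385


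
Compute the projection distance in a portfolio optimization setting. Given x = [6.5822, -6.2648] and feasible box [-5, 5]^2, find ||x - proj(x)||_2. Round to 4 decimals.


Project each component onto [-5, 5].
clip(6.5822) = 5.0, clip(-6.2648) = -5.0
Projection = [5.0, -5.0]
Squared diffs: [2.5034, 1.5997]
Distance = sqrt(4.1031) = 2.0256


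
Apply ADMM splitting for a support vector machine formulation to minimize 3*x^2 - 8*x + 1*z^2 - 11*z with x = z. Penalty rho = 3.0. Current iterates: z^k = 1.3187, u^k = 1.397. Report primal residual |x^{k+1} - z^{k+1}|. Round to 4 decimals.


ADMM iteration with rho = 3.0, z^k = 1.3187, u^k = 1.397
Step 1: x-update.
Minimize 3*x^2 - 8*x + (3.0/2)*(x - 1.3187 + 1.397)^2
FOC: (2*3 + 3.0)*x = 8 + 3.0*(1.3187 - 1.397)
x^{k+1} = 0.8628
Step 2: z-update.
Minimize 1*z^2 - 11*z + (3.0/2)*(0.8628 - z + 1.397)^2
FOC: (2*1 + 3.0)*z = 11 + 3.0*(0.8628 + 1.397)
z^{k+1} = 3.5559
Step 3: u-update.
u^{k+1} = 1.397 + 0.8628 - 3.5559 = -1.2961
Step 4: Primal residual = |0.8628 - 3.5559| = 2.6931


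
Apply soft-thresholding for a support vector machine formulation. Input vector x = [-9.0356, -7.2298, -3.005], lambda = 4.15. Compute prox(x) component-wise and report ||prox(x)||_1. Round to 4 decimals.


Soft-thresholding with lambda = 4.15:
prox(-9.0356) = sign(-9.0356)*max(|-9.0356| - 4.15, 0) = -4.8856
prox(-7.2298) = sign(-7.2298)*max(|-7.2298| - 4.15, 0) = -3.0798
prox(-3.005) = sign(-3.005)*max(|-3.005| - 4.15, 0) = 0.0
prox(x) = [-4.8856, -3.0798, 0.0]
||prox(x)||_1 = 4.8856 + 3.0798 + 0.0 = 7.9654


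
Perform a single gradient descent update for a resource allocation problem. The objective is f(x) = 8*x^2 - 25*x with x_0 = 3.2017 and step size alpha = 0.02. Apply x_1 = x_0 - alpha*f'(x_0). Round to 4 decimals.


We compute the gradient at x_0 and apply the update.
f'(x) = 16*x - 25
f'(3.2017) = 16*3.2017 - 25 = 26.2272
x_1 = 3.2017 - 0.02*26.2272 = 2.6772


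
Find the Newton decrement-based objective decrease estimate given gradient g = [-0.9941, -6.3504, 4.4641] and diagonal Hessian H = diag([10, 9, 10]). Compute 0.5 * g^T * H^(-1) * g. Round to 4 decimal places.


Step 1: H is diagonal, so H^(-1) * g = [-0.0994, -0.7056, 0.4464].
Step 2: g^T H^(-1) g = sum_i g_i^2 / H_ii
  = (-0.9941)^2/10 + (-6.3504)^2/9 + (4.4641)^2/10
  = 0.0988 + 4.4808 + 1.9928 = 6.5725
Step 3: Objective decrease = 0.5 * g^T H^(-1) g = 3.2862


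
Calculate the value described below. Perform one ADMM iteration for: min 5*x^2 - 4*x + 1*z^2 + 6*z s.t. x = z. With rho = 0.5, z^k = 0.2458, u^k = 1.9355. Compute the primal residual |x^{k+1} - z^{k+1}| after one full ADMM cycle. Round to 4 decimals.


ADMM iteration with rho = 0.5, z^k = 0.2458, u^k = 1.9355
Step 1: x-update.
Minimize 5*x^2 - 4*x + (0.5/2)*(x - 0.2458 + 1.9355)^2
FOC: (2*5 + 0.5)*x = 4 + 0.5*(0.2458 - 1.9355)
x^{k+1} = 0.3005
Step 2: z-update.
Minimize 1*z^2 + 6*z + (0.5/2)*(0.3005 - z + 1.9355)^2
FOC: (2*1 + 0.5)*z = -6 + 0.5*(0.3005 + 1.9355)
z^{k+1} = -1.9528
Step 3: u-update.
u^{k+1} = 1.9355 + 0.3005 + 1.9528 = 4.1888
Step 4: Primal residual = |0.3005 + 1.9528| = 2.2533


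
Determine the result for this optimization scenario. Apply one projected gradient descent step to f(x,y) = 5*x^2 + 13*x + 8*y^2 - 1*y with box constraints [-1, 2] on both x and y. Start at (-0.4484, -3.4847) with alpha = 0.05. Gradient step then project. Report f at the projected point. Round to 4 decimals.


Step 1: Compute gradient at (-0.4484, -3.4847).
grad_x = 2*5*-0.4484 + 13 = 8.516
grad_y = 2*8*-3.4847 - 1 = -56.7552
Step 2: Gradient step.
x_raw = -0.4484 - 0.05*8.516 = -0.8742
y_raw = -3.4847 - 0.05*-56.7552 = -0.6469
Step 3: Project onto [-1, 2].
x_proj = clip(-0.8742) = -0.8742
y_proj = clip(-0.6469) = -0.6469
Step 4: Evaluate f.
f(-0.8742, -0.6469) = -3.5483


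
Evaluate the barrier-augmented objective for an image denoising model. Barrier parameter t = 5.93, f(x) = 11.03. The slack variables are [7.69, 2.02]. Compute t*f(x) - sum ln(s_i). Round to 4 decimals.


Step 1: Compute log-barrier.
ln values: [2.0399, 0.7031]
phi = -(2.0399 + 0.7031) = -2.743
Step 2: Compute augmented objective.
t*f(x) = 5.93*11.03 = 65.4079
Total = 65.4079 - 2.743 = 62.6649


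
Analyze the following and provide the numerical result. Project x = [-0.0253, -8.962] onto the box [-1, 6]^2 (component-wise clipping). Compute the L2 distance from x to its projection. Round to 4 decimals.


Project each component onto [-1, 6].
clip(-0.0253) = -0.0253, clip(-8.962) = -1.0
Projection = [-0.0253, -1.0]
Squared diffs: [0.0, 63.3934]
Distance = sqrt(63.3934) = 7.962


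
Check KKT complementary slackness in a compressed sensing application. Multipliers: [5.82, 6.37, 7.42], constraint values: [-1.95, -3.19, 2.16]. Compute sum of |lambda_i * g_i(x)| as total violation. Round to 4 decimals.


KKT complementary slackness check:
lambda_1 * g_1 = 5.82 * -1.95 = -11.349
lambda_2 * g_2 = 6.37 * -3.19 = -20.3203
lambda_3 * g_3 = 7.42 * 2.16 = 16.0272
Total violation = 11.349 + 20.3203 + 16.0272 = 47.6965


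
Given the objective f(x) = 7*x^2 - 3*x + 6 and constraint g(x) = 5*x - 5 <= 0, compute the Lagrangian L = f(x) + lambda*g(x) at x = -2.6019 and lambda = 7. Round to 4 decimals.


Step 1: Evaluate f(x).
f(-2.6019) = 7*(-2.6019)^2 - 3*(-2.6019) + 6 = 61.1949
Step 2: Evaluate g(x).
g(-2.6019) = 5*-2.6019 - 5 = -18.0095
Step 3: Compute Lagrangian.
L = 61.1949 + 7*-18.0095 = -64.8716


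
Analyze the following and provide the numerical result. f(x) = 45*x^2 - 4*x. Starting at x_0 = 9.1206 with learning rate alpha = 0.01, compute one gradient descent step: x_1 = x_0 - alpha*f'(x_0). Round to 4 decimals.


We compute the gradient at x_0 and apply the update.
f'(x) = 90*x - 4
f'(9.1206) = 90*9.1206 - 4 = 816.854
x_1 = 9.1206 - 0.01*816.854 = 0.9521


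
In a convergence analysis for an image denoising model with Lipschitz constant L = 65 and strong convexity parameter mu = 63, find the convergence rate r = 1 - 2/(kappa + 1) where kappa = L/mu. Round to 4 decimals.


Step 1: Compute the condition number.
kappa = L/mu = 65/63 = 1.0317
Step 2: Compute the convergence rate.
r = 1 - 2/(kappa + 1) = 1 - 2*mu/(L + mu) = (L - mu)/(L + mu) = 2/128 = 0.0156


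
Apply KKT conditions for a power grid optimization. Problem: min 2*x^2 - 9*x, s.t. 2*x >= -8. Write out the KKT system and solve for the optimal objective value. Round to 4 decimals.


Step 1: Try lambda = 0 (constraint inactive).
Stationarity: 2*2*x - 9 = 0
x* = 9/(2*2) = 2.25
Check constraint: 2*2.25 = 4.5 >= -8 -- satisfied.
Step 2: Compute optimal value.
f(x*) = 2*2.25^2 - 9*2.25 = -10.125


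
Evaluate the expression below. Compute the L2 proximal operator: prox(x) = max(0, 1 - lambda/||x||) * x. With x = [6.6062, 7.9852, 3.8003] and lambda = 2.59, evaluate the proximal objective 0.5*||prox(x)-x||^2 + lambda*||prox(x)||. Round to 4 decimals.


Step 1: Compute ||x||.
||x|| = 11.0385
Step 2: Compute scaling factor.
scale = max(0, 1 - 2.59/11.0385) = 0.7654
Step 3: prox(x) = [5.0562, 6.1116, 2.9086]
||prox(x)|| = 8.4485
Step 4: Proximal objective.
0.5*||prox-x||^2 = 3.3541
lambda*||prox|| = 21.8816
Total = 25.2356


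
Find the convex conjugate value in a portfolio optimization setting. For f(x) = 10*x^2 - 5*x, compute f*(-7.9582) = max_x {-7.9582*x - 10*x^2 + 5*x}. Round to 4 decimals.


f*(y) = sup_x {y*x - a*x^2 - b*x} = sup_x {(y-b)*x - a*x^2}
FOC: (y - b) - 2a*x = 0 => x* = (y - b)/(2a)
x* = (-7.9582 + 5)/(2*10) = -0.1479
f*(-7.9582) = (y-b)^2/(4a) = (-7.9582 + 5)^2/(4*10)
= 8.7509/40 = 0.2188


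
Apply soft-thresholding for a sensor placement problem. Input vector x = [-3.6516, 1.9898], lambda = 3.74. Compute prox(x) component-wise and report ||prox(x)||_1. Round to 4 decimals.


Soft-thresholding with lambda = 3.74:
prox(-3.6516) = sign(-3.6516)*max(|-3.6516| - 3.74, 0) = 0.0
prox(1.9898) = sign(1.9898)*max(|1.9898| - 3.74, 0) = 0.0
prox(x) = [0.0, 0.0]
||prox(x)||_1 = 0.0 + 0.0 = 0.0


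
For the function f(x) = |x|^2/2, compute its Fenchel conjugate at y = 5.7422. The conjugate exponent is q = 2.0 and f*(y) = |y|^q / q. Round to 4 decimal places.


The conjugate exponent q satisfies 1/p + 1/q = 1.
p = 2, so q = 2/(2 - 1) = 2.0
|y|^q = 5.7422^2.0 = 32.9729
f*(5.7422) = 32.9729 / 2.0 = 16.4864


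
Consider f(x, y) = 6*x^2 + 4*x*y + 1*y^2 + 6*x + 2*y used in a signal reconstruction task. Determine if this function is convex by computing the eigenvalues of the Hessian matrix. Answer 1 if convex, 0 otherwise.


The Hessian of f(x,y) = 6*x^2 + 4*x*y + 1*y^2 + 6*x + 2*y is:
H = [[12, 4], [4, 2]]
Trace = 12 + 2 = 14
Determinant = 12*2 - (4)^2 = 8
Discriminant = (14)^2 - 4*8 = 164.0
Eigenvalues: lambda_1 = 0.5969, lambda_2 = 13.4031
The function is convex.

1


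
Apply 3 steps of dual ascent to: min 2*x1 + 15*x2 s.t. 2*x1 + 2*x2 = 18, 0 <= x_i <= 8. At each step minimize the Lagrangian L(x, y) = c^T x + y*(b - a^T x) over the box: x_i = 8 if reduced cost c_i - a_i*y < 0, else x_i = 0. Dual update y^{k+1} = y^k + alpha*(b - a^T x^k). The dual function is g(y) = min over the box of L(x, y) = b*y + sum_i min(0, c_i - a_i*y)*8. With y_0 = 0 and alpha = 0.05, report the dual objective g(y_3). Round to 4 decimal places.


Dual ascent for LP: min 2*x1 + 15*x2, 2*x1 + 2*x2 = 18, 0 <= x_i <= 8
Step 1: y^k = 0.0, reduced costs: (2.0, 15.0)
  x^k = (0.0, 0.0), subgradient = b - a^T x = 18.0
  y^{k+1} = 0.0 + 0.05*18.0 = 0.9
Step 2: y^k = 0.9, reduced costs: (0.2, 13.2)
  x^k = (0.0, 0.0), subgradient = b - a^T x = 18.0
  y^{k+1} = 0.9 + 0.05*18.0 = 1.8
Step 3: y^k = 1.8, reduced costs: (-1.6, 11.4)
  x^k = (8.0, 0.0), subgradient = b - a^T x = 2.0
  y^{k+1} = 1.8 + 0.05*2.0 = 1.9
Dual objective at y_3 = 1.9: reduced costs (-1.8, 11.2), box minimizer x = (8.0, 0.0)
g(y_3) = b*y + (c1 - a1*y)*x1 + (c2 - a2*y)*x2 = 18*1.9 + (-1.8)*8.0 + 11.2*0.0 = 34.2 - 14.4 + 0.0 = 19.8


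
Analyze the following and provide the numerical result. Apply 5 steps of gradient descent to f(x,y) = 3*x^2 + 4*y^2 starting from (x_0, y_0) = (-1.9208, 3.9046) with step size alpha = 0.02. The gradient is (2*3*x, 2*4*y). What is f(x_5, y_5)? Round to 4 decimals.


Gradient descent on f(x,y) = 3*x^2 + 4*y^2.
Starting point: (-1.9208, 3.9046), alpha = 0.02
Step 1: grad_x = 2*3*-1.9208 = -11.5248, grad_y = 2*4*3.9046 = 31.2368
  x_1 = -1.9208 - 0.02*-11.5248 = -1.6903
  y_1 = 3.9046 - 0.02*31.2368 = 3.2799
Step 2: grad_x = 2*3*-1.6903 = -10.1418, grad_y = 2*4*3.2799 = 26.2389
  x_2 = -1.6903 - 0.02*-10.1418 = -1.4875
  y_2 = 3.2799 - 0.02*26.2389 = 2.7551
Step 3: grad_x = 2*3*-1.4875 = -8.9248, grad_y = 2*4*2.7551 = 22.0407
  x_3 = -1.4875 - 0.02*-8.9248 = -1.309
  y_3 = 2.7551 - 0.02*22.0407 = 2.3143
Step 4: grad_x = 2*3*-1.309 = -7.8538, grad_y = 2*4*2.3143 = 18.5142
  x_4 = -1.309 - 0.02*-7.8538 = -1.1519
  y_4 = 2.3143 - 0.02*18.5142 = 1.944
Step 5: grad_x = 2*3*-1.1519 = -6.9114, grad_y = 2*4*1.944 = 15.5519
  x_5 = -1.1519 - 0.02*-6.9114 = -1.0137
  y_5 = 1.944 - 0.02*15.5519 = 1.633
f(-1.0137, 1.633) = 3*(-1.0137)^2 + 4*1.633^2 = 13.7487


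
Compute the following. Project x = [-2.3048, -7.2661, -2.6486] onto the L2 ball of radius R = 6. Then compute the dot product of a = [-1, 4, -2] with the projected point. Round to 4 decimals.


Step 1: Compute ||x|| (intermediates to 6 decimals).
||x|| = sqrt((-2.3048)^2 + (-7.2661)^2 + (-2.6486)^2) = 8.069907
Step 2: Project.
Since ||x|| > R, scale = R/||x|| = 6/8.069907 = 0.743503, proj(x) = scale * x
proj(x) = [-1.713626, -5.402367, -1.969242]
Step 3: Dot product.
a^T * proj(x) = -1*(-1.713626) + 4*(-5.402367) - 2*(-1.969242) = -15.9574


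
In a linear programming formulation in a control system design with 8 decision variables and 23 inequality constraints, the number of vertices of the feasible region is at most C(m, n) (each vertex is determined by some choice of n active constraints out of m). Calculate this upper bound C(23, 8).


Each vertex corresponds to some choice of n active constraints out of m, so the number of vertices is at most C(m, n) = m! / (n!(m-n)!).
m = 23, n = 8
Numerator: 23 * 22 * 21 * 20 * 19 * 18 * 17 * 16
Denominator: 8! = 40320
C(23, 8) = 490314


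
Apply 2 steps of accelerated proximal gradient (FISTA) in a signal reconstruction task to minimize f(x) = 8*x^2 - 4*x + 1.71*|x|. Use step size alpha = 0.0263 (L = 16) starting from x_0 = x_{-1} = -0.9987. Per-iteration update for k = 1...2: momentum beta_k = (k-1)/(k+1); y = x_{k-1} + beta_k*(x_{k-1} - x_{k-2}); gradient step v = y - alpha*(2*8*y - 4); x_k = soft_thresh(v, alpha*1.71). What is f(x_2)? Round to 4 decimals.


FISTA on f(x) = 8*x^2 - 4*x + 1.71*|x|
L = 16, alpha = 0.0263
Iteration 1: beta = 0.0, y = -0.9987 + 0.0*(-0.9987 + 0.9987) = -0.9987
  grad(y) = -19.9792, v = y - alpha*grad = -0.4732
  prox(v) = soft_thresh(-0.4732, 0.045) = -0.4283
Iteration 2: beta = 0.3333, y = -0.4283 + 0.3333*(-0.4283 + 0.9987) = -0.2381
  grad(y) = -7.8101, v = y - alpha*grad = -0.0327
  prox(v) = soft_thresh(-0.0327, 0.045) = 0.0
f(x_2) = 8*0.0^2 - 4*0.0 + 1.71*|0.0| = 0.0


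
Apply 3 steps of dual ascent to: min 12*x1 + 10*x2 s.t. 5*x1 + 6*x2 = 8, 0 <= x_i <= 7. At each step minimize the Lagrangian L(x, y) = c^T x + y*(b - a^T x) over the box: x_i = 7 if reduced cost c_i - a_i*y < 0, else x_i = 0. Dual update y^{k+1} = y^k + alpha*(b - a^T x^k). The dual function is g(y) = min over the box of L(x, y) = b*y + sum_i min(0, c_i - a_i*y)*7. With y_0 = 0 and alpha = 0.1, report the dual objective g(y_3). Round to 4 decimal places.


Dual ascent for LP: min 12*x1 + 10*x2, 5*x1 + 6*x2 = 8, 0 <= x_i <= 7
Step 1: y^k = 0.0, reduced costs: (12.0, 10.0)
  x^k = (0.0, 0.0), subgradient = b - a^T x = 8.0
  y^{k+1} = 0.0 + 0.1*8.0 = 0.8
Step 2: y^k = 0.8, reduced costs: (8.0, 5.2)
  x^k = (0.0, 0.0), subgradient = b - a^T x = 8.0
  y^{k+1} = 0.8 + 0.1*8.0 = 1.6
Step 3: y^k = 1.6, reduced costs: (4.0, 0.4)
  x^k = (0.0, 0.0), subgradient = b - a^T x = 8.0
  y^{k+1} = 1.6 + 0.1*8.0 = 2.4
Dual objective at y_3 = 2.4: reduced costs (0.0, -4.4), box minimizer x = (0.0, 7.0)
g(y_3) = b*y + (c1 - a1*y)*x1 + (c2 - a2*y)*x2 = 8*2.4 + 0.0*0.0 + (-4.4)*7.0 = 19.2 + 0.0 - 30.8 = -11.6


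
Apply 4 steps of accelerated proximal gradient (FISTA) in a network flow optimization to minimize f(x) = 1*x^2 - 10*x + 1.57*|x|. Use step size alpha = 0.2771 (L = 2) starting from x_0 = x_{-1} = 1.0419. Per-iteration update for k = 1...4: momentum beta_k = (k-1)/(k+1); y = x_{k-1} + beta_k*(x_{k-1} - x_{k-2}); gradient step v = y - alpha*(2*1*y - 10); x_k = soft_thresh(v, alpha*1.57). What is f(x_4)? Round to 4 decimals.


FISTA on f(x) = 1*x^2 - 10*x + 1.57*|x|
L = 2, alpha = 0.2771
Iteration 1: beta = 0.0, y = 1.0419 + 0.0*(1.0419 - 1.0419) = 1.0419
  grad(y) = -7.9162, v = y - alpha*grad = 3.2355
  prox(v) = soft_thresh(3.2355, 0.435) = 2.8004
Iteration 2: beta = 0.3333, y = 2.8004 + 0.3333*(2.8004 - 1.0419) = 3.3866
  grad(y) = -3.2268, v = y - alpha*grad = 4.2808
  prox(v) = soft_thresh(4.2808, 0.435) = 3.8457
Iteration 3: beta = 0.5, y = 3.8457 + 0.5*(3.8457 - 2.8004) = 4.3683
  grad(y) = -1.2633, v = y - alpha*grad = 4.7184
  prox(v) = soft_thresh(4.7184, 0.435) = 4.2834
Iteration 4: beta = 0.6, y = 4.2834 + 0.6*(4.2834 - 3.8457) = 4.546
  grad(y) = -0.9081, v = y - alpha*grad = 4.7976
  prox(v) = soft_thresh(4.7976, 0.435) = 4.3625
f(x_4) = 1*4.3625^2 - 10*4.3625 + 1.57*|4.3625| = -17.7445


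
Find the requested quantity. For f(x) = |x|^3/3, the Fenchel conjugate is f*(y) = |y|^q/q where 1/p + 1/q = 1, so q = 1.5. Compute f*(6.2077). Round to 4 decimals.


The conjugate exponent q satisfies 1/p + 1/q = 1.
p = 3, so q = 3/(3 - 1) = 1.5
|y|^q = 6.2077^1.5 = 15.4666
f*(6.2077) = 15.4666 / 1.5 = 10.3111


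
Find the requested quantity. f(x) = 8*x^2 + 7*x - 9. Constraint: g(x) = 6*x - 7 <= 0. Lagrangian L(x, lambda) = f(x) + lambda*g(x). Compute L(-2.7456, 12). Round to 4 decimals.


Step 1: Evaluate f(x).
f(-2.7456) = 8*(-2.7456)^2 + 7*(-2.7456) - 9 = 32.0874
Step 2: Evaluate g(x).
g(-2.7456) = 6*-2.7456 - 7 = -23.4736
Step 3: Compute Lagrangian.
L = 32.0874 + 12*-23.4736 = -249.5958


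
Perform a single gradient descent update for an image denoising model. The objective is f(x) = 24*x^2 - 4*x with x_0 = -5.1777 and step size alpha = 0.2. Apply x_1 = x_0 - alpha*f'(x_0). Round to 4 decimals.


We compute the gradient at x_0 and apply the update.
f'(x) = 48*x - 4
f'(-5.1777) = 48*-5.1777 - 4 = -252.5296
x_1 = -5.1777 - 0.2*-252.5296 = 45.3282


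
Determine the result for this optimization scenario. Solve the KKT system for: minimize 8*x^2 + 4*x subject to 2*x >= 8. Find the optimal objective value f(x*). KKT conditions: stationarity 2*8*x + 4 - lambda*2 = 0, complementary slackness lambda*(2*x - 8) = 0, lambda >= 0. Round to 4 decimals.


Step 1: Try lambda = 0 (constraint inactive).
x_unc = -4/(2*8) = -0.25
Check: 2*-0.25 = -0.5 < 8 -- violated!
Step 2: Constraint must be active: 2*x = 8
x* = 8/2 = 4.0
lambda = (2*8*4.0 + 4)/2 = 34.0
Step 3: Compute optimal value.
f(x*) = 8*4.0^2 + 4*4.0 = 144.0


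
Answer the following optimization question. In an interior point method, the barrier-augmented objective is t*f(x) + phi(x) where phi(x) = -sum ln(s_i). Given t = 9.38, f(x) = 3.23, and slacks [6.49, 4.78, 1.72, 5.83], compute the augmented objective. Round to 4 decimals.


Step 1: Compute log-barrier.
ln values: [1.8703, 1.5644, 0.5423, 1.763]
phi = -(1.8703 + 1.5644 + 0.5423 + 1.763) = -5.74
Step 2: Compute augmented objective.
t*f(x) = 9.38*3.23 = 30.2974
Total = 30.2974 - 5.74 = 24.5574


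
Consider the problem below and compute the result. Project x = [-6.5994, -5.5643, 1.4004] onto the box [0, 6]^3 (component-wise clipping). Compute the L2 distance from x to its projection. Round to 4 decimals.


Project each component onto [0, 6].
clip(-6.5994) = 0.0, clip(-5.5643) = 0.0, clip(1.4004) = 1.4004
Projection = [0.0, 0.0, 1.4004]
Squared diffs: [43.5521, 30.9614, 0.0]
Distance = sqrt(74.5135) = 8.6321


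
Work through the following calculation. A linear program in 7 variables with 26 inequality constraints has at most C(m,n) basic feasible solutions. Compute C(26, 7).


Each vertex corresponds to some choice of n active constraints out of m, so the number of vertices is at most C(m, n) = m! / (n!(m-n)!).
m = 26, n = 7
Numerator: 26 * 25 * 24 * 23 * 22 * 21 * 20
Denominator: 7! = 5040
C(26, 7) = 657800


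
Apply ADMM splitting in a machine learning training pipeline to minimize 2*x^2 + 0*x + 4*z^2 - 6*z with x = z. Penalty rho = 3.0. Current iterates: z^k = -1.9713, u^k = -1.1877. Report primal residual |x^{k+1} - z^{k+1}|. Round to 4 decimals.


ADMM iteration with rho = 3.0, z^k = -1.9713, u^k = -1.1877
Step 1: x-update.
Minimize 2*x^2 + 0*x + (3.0/2)*(x + 1.9713 - 1.1877)^2
FOC: (2*2 + 3.0)*x = 0 + 3.0*(-1.9713 + 1.1877)
x^{k+1} = -0.3358
Step 2: z-update.
Minimize 4*z^2 - 6*z + (3.0/2)*(-0.3358 - z - 1.1877)^2
FOC: (2*4 + 3.0)*z = 6 + 3.0*(-0.3358 - 1.1877)
z^{k+1} = 0.1299
Step 3: u-update.
u^{k+1} = -1.1877 - 0.3358 - 0.1299 = -1.6535
Step 4: Primal residual = |-0.3358 - 0.1299| = 0.4658


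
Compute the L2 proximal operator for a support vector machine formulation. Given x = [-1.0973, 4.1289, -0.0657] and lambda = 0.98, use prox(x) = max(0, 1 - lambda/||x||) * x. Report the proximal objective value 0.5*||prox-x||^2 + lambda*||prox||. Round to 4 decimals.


Step 1: Compute ||x||.
||x|| = 4.2727
Step 2: Compute scaling factor.
scale = max(0, 1 - 0.98/4.2727) = 0.7706
Step 3: prox(x) = [-0.8456, 3.1819, -0.0506]
||prox(x)|| = 3.2927
Step 4: Proximal objective.
0.5*||prox-x||^2 = 0.4802
lambda*||prox|| = 3.2268
Total = 3.7071


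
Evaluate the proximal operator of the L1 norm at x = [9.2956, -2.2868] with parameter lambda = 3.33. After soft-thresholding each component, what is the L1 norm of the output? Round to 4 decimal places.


Soft-thresholding with lambda = 3.33:
prox(9.2956) = sign(9.2956)*max(|9.2956| - 3.33, 0) = 5.9656
prox(-2.2868) = sign(-2.2868)*max(|-2.2868| - 3.33, 0) = 0.0
prox(x) = [5.9656, 0.0]
||prox(x)||_1 = 5.9656 + 0.0 = 5.9656


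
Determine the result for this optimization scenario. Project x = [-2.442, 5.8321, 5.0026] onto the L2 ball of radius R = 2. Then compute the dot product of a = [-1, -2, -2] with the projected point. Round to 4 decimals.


Step 1: Compute ||x|| (intermediates to 6 decimals).
||x|| = sqrt((-2.442)^2 + 5.8321^2 + 5.0026^2) = 8.062429
Step 2: Project.
Since ||x|| > R, scale = R/||x|| = 2/8.062429 = 0.248064, proj(x) = scale * x
proj(x) = [-0.605772, 1.446734, 1.240965]
Step 3: Dot product.
a^T * proj(x) = -1*(-0.605772) - 2*1.446734 - 2*1.240965 = -4.7696


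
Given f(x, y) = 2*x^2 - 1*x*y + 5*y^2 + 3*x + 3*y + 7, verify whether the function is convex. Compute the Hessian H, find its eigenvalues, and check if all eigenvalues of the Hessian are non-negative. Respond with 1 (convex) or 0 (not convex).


The Hessian of f(x,y) = 2*x^2 - 1*x*y + 5*y^2 + 3*x + 3*y + 7 is:
H = [[4, -1], [-1, 10]]
Trace = 4 + 10 = 14
Determinant = 4*10 - (-1)^2 = 39
Discriminant = (14)^2 - 4*39 = 40.0
Eigenvalues: lambda_1 = 3.8377, lambda_2 = 10.1623
The function is convex.

1


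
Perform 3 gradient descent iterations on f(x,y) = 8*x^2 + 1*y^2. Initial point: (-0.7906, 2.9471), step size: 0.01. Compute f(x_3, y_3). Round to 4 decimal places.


Gradient descent on f(x,y) = 8*x^2 + 1*y^2.
Starting point: (-0.7906, 2.9471), alpha = 0.01
Step 1: grad_x = 2*8*-0.7906 = -12.6496, grad_y = 2*1*2.9471 = 5.8942
  x_1 = -0.7906 - 0.01*-12.6496 = -0.6641
  y_1 = 2.9471 - 0.01*5.8942 = 2.8882
Step 2: grad_x = 2*8*-0.6641 = -10.6257, grad_y = 2*1*2.8882 = 5.7763
  x_2 = -0.6641 - 0.01*-10.6257 = -0.5578
  y_2 = 2.8882 - 0.01*5.7763 = 2.8304
Step 3: grad_x = 2*8*-0.5578 = -8.9256, grad_y = 2*1*2.8304 = 5.6608
  x_3 = -0.5578 - 0.01*-8.9256 = -0.4686
  y_3 = 2.8304 - 0.01*5.6608 = 2.7738
f(-0.4686, 2.7738) = 8*(-0.4686)^2 + 1*2.7738^2 = 9.4505


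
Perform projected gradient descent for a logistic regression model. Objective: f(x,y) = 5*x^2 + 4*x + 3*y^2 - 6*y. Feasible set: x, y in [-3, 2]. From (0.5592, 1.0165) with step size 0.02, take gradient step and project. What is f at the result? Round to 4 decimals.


Step 1: Compute gradient at (0.5592, 1.0165).
grad_x = 2*5*0.5592 + 4 = 9.592
grad_y = 2*3*1.0165 - 6 = 0.099
Step 2: Gradient step.
x_raw = 0.5592 - 0.02*9.592 = 0.3674
y_raw = 1.0165 - 0.02*0.099 = 1.0145
Step 3: Project onto [-3, 2].
x_proj = clip(0.3674) = 0.3674
y_proj = clip(1.0145) = 1.0145
Step 4: Evaluate f.
f(0.3674, 1.0145) = -0.8552


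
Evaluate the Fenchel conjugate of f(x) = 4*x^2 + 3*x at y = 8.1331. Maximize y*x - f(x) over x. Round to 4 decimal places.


f*(y) = sup_x {y*x - a*x^2 - b*x} = sup_x {(y-b)*x - a*x^2}
FOC: (y - b) - 2a*x = 0 => x* = (y - b)/(2a)
x* = (8.1331 - 3)/(2*4) = 0.6416
f*(8.1331) = (y-b)^2/(4a) = (8.1331 - 3)^2/(4*4)
= 26.3487/16 = 1.6468


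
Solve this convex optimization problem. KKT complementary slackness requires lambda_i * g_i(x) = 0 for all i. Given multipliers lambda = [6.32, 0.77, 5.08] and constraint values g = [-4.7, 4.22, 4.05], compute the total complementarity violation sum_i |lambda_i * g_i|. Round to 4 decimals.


KKT complementary slackness check:
lambda_1 * g_1 = 6.32 * -4.7 = -29.704
lambda_2 * g_2 = 0.77 * 4.22 = 3.2494
lambda_3 * g_3 = 5.08 * 4.05 = 20.574
Total violation = 29.704 + 3.2494 + 20.574 = 53.5274


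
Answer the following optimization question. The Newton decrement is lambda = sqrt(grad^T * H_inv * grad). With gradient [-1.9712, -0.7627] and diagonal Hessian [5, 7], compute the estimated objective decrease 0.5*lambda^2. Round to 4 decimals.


Step 1: H is diagonal, so H^(-1) * g = [-0.3942, -0.109].
Step 2: g^T H^(-1) g = sum_i g_i^2 / H_ii
  = (-1.9712)^2/5 + (-0.7627)^2/7
  = 0.7771 + 0.0831 = 0.8602
Step 3: Objective decrease = 0.5 * g^T H^(-1) g = 0.4301


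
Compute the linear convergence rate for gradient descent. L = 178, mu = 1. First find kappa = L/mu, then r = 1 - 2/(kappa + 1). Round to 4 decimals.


Step 1: Compute the condition number.
kappa = L/mu = 178/1 = 178.0
Step 2: Compute the convergence rate.
r = 1 - 2/(kappa + 1) = 1 - 2*mu/(L + mu) = (L - mu)/(L + mu) = 177/179 = 0.9888


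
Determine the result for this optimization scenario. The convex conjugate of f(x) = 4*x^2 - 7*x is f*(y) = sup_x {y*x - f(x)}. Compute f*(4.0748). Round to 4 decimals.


f*(y) = sup_x {y*x - a*x^2 - b*x} = sup_x {(y-b)*x - a*x^2}
FOC: (y - b) - 2a*x = 0 => x* = (y - b)/(2a)
x* = (4.0748 + 7)/(2*4) = 1.3844
f*(4.0748) = (y-b)^2/(4a) = (4.0748 + 7)^2/(4*4)
= 122.6512/16 = 7.6657


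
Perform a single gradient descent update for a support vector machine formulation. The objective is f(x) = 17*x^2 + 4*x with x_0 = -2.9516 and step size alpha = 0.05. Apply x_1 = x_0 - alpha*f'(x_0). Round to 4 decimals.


We compute the gradient at x_0 and apply the update.
f'(x) = 34*x + 4
f'(-2.9516) = 34*-2.9516 + 4 = -96.3544
x_1 = -2.9516 - 0.05*-96.3544 = 1.8661


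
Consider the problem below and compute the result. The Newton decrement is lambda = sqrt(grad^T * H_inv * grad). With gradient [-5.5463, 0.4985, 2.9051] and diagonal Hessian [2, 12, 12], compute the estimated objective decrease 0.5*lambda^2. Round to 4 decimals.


Step 1: H is diagonal, so H^(-1) * g = [-2.7732, 0.0415, 0.2421].
Step 2: g^T H^(-1) g = sum_i g_i^2 / H_ii
  = (-5.5463)^2/2 + (0.4985)^2/12 + (2.9051)^2/12
  = 15.3807 + 0.0207 + 0.7033 = 16.1047
Step 3: Objective decrease = 0.5 * g^T H^(-1) g = 8.0524


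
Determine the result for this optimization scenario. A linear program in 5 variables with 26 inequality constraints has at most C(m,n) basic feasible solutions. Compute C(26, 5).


Each vertex corresponds to some choice of n active constraints out of m, so the number of vertices is at most C(m, n) = m! / (n!(m-n)!).
m = 26, n = 5
Numerator: 26 * 25 * 24 * 23 * 22
Denominator: 5! = 120
C(26, 5) = 65780


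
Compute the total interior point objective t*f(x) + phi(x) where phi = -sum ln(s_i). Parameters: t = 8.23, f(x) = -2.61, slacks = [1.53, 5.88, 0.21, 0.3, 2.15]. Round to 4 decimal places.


Step 1: Compute log-barrier.
ln values: [0.4253, 1.7716, -1.5606, -1.204, 0.7655]
phi = -(0.4253 + 1.7716 - 1.5606 - 1.204 + 0.7655) = -0.1977
Step 2: Compute augmented objective.
t*f(x) = 8.23*-2.61 = -21.4803
Total = -21.4803 - 0.1977 = -21.678


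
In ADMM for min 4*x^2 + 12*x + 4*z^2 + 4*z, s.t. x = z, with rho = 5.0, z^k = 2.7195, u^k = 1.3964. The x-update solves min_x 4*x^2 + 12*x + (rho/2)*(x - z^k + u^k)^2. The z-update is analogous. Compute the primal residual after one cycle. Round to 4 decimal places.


ADMM iteration with rho = 5.0, z^k = 2.7195, u^k = 1.3964
Step 1: x-update.
Minimize 4*x^2 + 12*x + (5.0/2)*(x - 2.7195 + 1.3964)^2
FOC: (2*4 + 5.0)*x = -12 + 5.0*(2.7195 - 1.3964)
x^{k+1} = -0.4142
Step 2: z-update.
Minimize 4*z^2 + 4*z + (5.0/2)*(-0.4142 - z + 1.3964)^2
FOC: (2*4 + 5.0)*z = -4 + 5.0*(-0.4142 + 1.3964)
z^{k+1} = 0.0701
Step 3: u-update.
u^{k+1} = 1.3964 - 0.4142 - 0.0701 = 0.9121
Step 4: Primal residual = |-0.4142 - 0.0701| = 0.4843


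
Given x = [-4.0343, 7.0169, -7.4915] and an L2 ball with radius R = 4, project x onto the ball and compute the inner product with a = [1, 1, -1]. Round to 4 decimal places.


Step 1: Compute ||x|| (intermediates to 6 decimals).
||x|| = sqrt((-4.0343)^2 + 7.0169^2 + (-7.4915)^2) = 11.028827
Step 2: Project.
Since ||x|| > R, scale = R/||x|| = 4/11.028827 = 0.362686, proj(x) = scale * x
proj(x) = [-1.463184, 2.544931, -2.717062]
Step 3: Dot product.
a^T * proj(x) = 1*(-1.463184) + 1*2.544931 - 1*(-2.717062) = 3.7988


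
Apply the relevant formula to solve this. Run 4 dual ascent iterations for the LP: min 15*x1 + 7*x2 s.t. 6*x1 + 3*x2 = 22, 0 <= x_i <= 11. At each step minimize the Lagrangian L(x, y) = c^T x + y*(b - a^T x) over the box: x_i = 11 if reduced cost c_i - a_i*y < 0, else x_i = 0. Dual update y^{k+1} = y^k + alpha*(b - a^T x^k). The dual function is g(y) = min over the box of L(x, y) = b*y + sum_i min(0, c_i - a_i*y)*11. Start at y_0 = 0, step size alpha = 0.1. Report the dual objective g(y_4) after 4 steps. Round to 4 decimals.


Dual ascent for LP: min 15*x1 + 7*x2, 6*x1 + 3*x2 = 22, 0 <= x_i <= 11
Step 1: y^k = 0.0, reduced costs: (15.0, 7.0)
  x^k = (0.0, 0.0), subgradient = b - a^T x = 22.0
  y^{k+1} = 0.0 + 0.1*22.0 = 2.2
Step 2: y^k = 2.2, reduced costs: (1.8, 0.4)
  x^k = (0.0, 0.0), subgradient = b - a^T x = 22.0
  y^{k+1} = 2.2 + 0.1*22.0 = 4.4
Step 3: y^k = 4.4, reduced costs: (-11.4, -6.2)
  x^k = (11.0, 11.0), subgradient = b - a^T x = -77.0
  y^{k+1} = 4.4 + 0.1*-77.0 = -3.3
Step 4: y^k = -3.3, reduced costs: (34.8, 16.9)
  x^k = (0.0, 0.0), subgradient = b - a^T x = 22.0
  y^{k+1} = -3.3 + 0.1*22.0 = -1.1
Dual objective at y_4 = -1.1: reduced costs (21.6, 10.3), box minimizer x = (0.0, 0.0)
g(y_4) = b*y + (c1 - a1*y)*x1 + (c2 - a2*y)*x2 = 22*(-1.1) + 21.6*0.0 + 10.3*0.0 = -24.2 + 0.0 + 0.0 = -24.2
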